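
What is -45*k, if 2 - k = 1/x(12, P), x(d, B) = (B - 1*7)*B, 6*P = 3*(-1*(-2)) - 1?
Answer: -3654/37 ≈ -98.757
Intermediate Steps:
P = 5/6 (P = (3*(-1*(-2)) - 1)/6 = (3*2 - 1)/6 = (6 - 1)/6 = (1/6)*5 = 5/6 ≈ 0.83333)
x(d, B) = B*(-7 + B) (x(d, B) = (B - 7)*B = (-7 + B)*B = B*(-7 + B))
k = 406/185 (k = 2 - 1/(5*(-7 + 5/6)/6) = 2 - 1/((5/6)*(-37/6)) = 2 - 1/(-185/36) = 2 - 1*(-36/185) = 2 + 36/185 = 406/185 ≈ 2.1946)
-45*k = -45*406/185 = -3654/37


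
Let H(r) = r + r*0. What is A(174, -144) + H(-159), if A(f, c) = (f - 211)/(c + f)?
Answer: -4807/30 ≈ -160.23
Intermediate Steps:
A(f, c) = (-211 + f)/(c + f)
H(r) = r (H(r) = r + 0 = r)
A(174, -144) + H(-159) = (-211 + 174)/(-144 + 174) - 159 = -37/30 - 159 = -4807/30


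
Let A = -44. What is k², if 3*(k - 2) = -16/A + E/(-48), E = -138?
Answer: 73441/7744 ≈ 9.4836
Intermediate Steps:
k = 271/88 (k = 2 + (-16/(-44) - 138/(-48))/3 = 2 + (-16*(-1/44) - 138*(-1/48))/3 = 2 + (4/11 + 23/8)/3 = 2 + (⅓)*(285/88) = 2 + 95/88 = 271/88 ≈ 3.0795)
k² = (271/88)² = 73441/7744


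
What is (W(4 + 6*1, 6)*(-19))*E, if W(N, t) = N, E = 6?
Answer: -1140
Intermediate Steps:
(W(4 + 6*1, 6)*(-19))*E = ((4 + 6*1)*(-19))*6 = ((4 + 6)*(-19))*6 = (10*(-19))*6 = -190*6 = -1140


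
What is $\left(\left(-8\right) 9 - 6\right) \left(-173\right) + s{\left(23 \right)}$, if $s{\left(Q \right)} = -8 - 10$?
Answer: $13476$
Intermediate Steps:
$s{\left(Q \right)} = -18$
$\left(\left(-8\right) 9 - 6\right) \left(-173\right) + s{\left(23 \right)} = \left(\left(-8\right) 9 - 6\right) \left(-173\right) - 18 = \left(-72 - 6\right) \left(-173\right) - 18 = \left(-78\right) \left(-173\right) - 18 = 13494 - 18 = 13476$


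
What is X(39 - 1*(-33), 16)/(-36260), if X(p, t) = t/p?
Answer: -1/163170 ≈ -6.1286e-6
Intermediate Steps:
X(39 - 1*(-33), 16)/(-36260) = (16/(39 - 1*(-33)))/(-36260) = (16/(39 + 33))*(-1/36260) = (16/72)*(-1/36260) = (16*(1/72))*(-1/36260) = (2/9)*(-1/36260) = -1/163170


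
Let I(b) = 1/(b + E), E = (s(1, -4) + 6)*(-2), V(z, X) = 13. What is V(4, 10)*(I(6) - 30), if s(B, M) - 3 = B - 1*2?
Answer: -3913/10 ≈ -391.30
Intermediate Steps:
s(B, M) = 1 + B (s(B, M) = 3 + (B - 1*2) = 3 + (B - 2) = 3 + (-2 + B) = 1 + B)
E = -16 (E = ((1 + 1) + 6)*(-2) = (2 + 6)*(-2) = 8*(-2) = -16)
I(b) = 1/(-16 + b) (I(b) = 1/(b - 16) = 1/(-16 + b))
V(4, 10)*(I(6) - 30) = 13*(1/(-16 + 6) - 30) = 13*(1/(-10) - 30) = 13*(-1/10 - 30) = 13*(-301/10) = -3913/10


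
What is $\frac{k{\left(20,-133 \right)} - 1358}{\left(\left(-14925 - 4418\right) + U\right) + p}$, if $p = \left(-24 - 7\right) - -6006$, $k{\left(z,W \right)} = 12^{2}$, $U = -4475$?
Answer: $\frac{1214}{17843} \approx 0.068038$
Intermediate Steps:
$k{\left(z,W \right)} = 144$
$p = 5975$ ($p = \left(-24 - 7\right) + 6006 = -31 + 6006 = 5975$)
$\frac{k{\left(20,-133 \right)} - 1358}{\left(\left(-14925 - 4418\right) + U\right) + p} = \frac{144 - 1358}{\left(\left(-14925 - 4418\right) - 4475\right) + 5975} = - \frac{1214}{\left(-19343 - 4475\right) + 5975} = - \frac{1214}{-23818 + 5975} = - \frac{1214}{-17843} = \left(-1214\right) \left(- \frac{1}{17843}\right) = \frac{1214}{17843}$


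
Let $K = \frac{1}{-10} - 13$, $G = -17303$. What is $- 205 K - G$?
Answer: $\frac{39977}{2} \approx 19989.0$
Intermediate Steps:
$K = - \frac{131}{10}$ ($K = - \frac{1}{10} - 13 = - \frac{131}{10} \approx -13.1$)
$- 205 K - G = \left(-205\right) \left(- \frac{131}{10}\right) - -17303 = \frac{5371}{2} + 17303 = \frac{39977}{2}$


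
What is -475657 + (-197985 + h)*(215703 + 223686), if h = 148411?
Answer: -21782745943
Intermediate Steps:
-475657 + (-197985 + h)*(215703 + 223686) = -475657 + (-197985 + 148411)*(215703 + 223686) = -475657 - 49574*439389 = -475657 - 21782270286 = -21782745943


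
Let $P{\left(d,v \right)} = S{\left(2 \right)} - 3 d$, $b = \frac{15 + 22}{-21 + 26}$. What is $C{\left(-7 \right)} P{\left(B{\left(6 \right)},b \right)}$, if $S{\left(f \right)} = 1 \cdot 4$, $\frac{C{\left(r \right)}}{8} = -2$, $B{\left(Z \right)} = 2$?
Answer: $32$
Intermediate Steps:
$C{\left(r \right)} = -16$ ($C{\left(r \right)} = 8 \left(-2\right) = -16$)
$b = \frac{37}{5} \approx 7.4$
$S{\left(f \right)} = 4$
$P{\left(d,v \right)} = 4 - 3 d$
$C{\left(-7 \right)} P{\left(B{\left(6 \right)},b \right)} = - 16 \left(4 - 6\right) = \left(-16\right) \left(-2\right) = 32$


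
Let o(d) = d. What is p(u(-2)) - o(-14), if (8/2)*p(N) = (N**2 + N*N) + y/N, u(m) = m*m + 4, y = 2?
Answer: 737/16 ≈ 46.063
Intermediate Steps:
u(m) = 4 + m**2 (u(m) = m**2 + 4 = 4 + m**2)
p(N) = 1/(2*N) + N**2/2 (p(N) = ((N**2 + N*N) + 2/N)/4 = ((N**2 + N**2) + 2/N)/4 = (2*N**2 + 2/N)/4 = (2/N + 2*N**2)/4 = 1/(2*N) + N**2/2)
p(u(-2)) - o(-14) = (1 + (4 + (-2)**2)**3)/(2*(4 + (-2)**2)) - 1*(-14) = (1 + (4 + 4)**3)/(2*(4 + 4)) + 14 = (1/2)*(1 + 8**3)/8 + 14 = (1/2)*(1/8)*(1 + 512) + 14 = (1/2)*(1/8)*513 + 14 = 513/16 + 14 = 737/16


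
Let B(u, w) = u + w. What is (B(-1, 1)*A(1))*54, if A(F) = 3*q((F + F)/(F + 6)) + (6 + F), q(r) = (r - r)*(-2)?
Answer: 0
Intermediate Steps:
q(r) = 0 (q(r) = 0*(-2) = 0)
A(F) = 6 + F (A(F) = 3*0 + (6 + F) = 0 + (6 + F) = 6 + F)
(B(-1, 1)*A(1))*54 = ((-1 + 1)*(6 + 1))*54 = (0*7)*54 = 0*54 = 0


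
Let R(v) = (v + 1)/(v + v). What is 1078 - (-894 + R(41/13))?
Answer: 80825/41 ≈ 1971.3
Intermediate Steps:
R(v) = (1 + v)/(2*v) (R(v) = (1 + v)/((2*v)) = (1 + v)*(1/(2*v)) = (1 + v)/(2*v))
1078 - (-894 + R(41/13)) = 1078 - (-894 + (1 + 41/13)/(2*((41/13)))) = 1078 - (-894 + (1 + 41*(1/13))/(2*((41*(1/13))))) = 1078 - (-894 + (1 + 41/13)/(2*(41/13))) = 1078 - (-894 + (½)*(13/41)*(54/13)) = 1078 - (-894 + 27/41) = 1078 - 1*(-36627/41) = 1078 + 36627/41 = 80825/41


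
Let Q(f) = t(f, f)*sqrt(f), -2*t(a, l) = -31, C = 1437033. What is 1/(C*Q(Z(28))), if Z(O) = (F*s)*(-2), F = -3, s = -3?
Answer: -I*sqrt(2)/133644069 ≈ -1.0582e-8*I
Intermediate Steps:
t(a, l) = 31/2 (t(a, l) = -1/2*(-31) = 31/2)
Z(O) = -18 (Z(O) = -3*(-3)*(-2) = 9*(-2) = -18)
Q(f) = 31*sqrt(f)/2
1/(C*Q(Z(28))) = 1/(1437033*((31*sqrt(-18)/2))) = 1/(1437033*((31*(3*I*sqrt(2))/2))) = 1/(1437033*((93*I*sqrt(2)/2))) = (-I*sqrt(2)/93)/1437033 = -I*sqrt(2)/133644069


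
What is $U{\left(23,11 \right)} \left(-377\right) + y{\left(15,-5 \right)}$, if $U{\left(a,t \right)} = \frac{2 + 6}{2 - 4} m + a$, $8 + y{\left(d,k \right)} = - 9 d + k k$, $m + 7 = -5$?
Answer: $-26885$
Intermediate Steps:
$m = -12$ ($m = -7 - 5 = -12$)
$y{\left(d,k \right)} = -8 + k^{2} - 9 d$ ($y{\left(d,k \right)} = -8 - \left(9 d - k k\right) = -8 - \left(- k^{2} + 9 d\right) = -8 + k^{2} - 9 d$)
$U{\left(a,t \right)} = 48 + a$ ($U{\left(a,t \right)} = \frac{2 + 6}{2 - 4} \left(-12\right) + a = \frac{8}{-2} \left(-12\right) + a = 8 \left(- \frac{1}{2}\right) \left(-12\right) + a = \left(-4\right) \left(-12\right) + a = 48 + a$)
$U{\left(23,11 \right)} \left(-377\right) + y{\left(15,-5 \right)} = \left(48 + 23\right) \left(-377\right) - \left(143 - 25\right) = 71 \left(-377\right) - 118 = -26767 - 118 = -26885$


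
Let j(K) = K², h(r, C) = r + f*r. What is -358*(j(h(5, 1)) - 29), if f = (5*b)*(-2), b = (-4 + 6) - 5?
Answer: -8590568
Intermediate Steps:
b = -3 (b = 2 - 5 = -3)
f = 30 (f = (5*(-3))*(-2) = -15*(-2) = 30)
h(r, C) = 31*r (h(r, C) = r + 30*r = 31*r)
-358*(j(h(5, 1)) - 29) = -358*((31*5)² - 29) = -358*(155² - 29) = -358*(24025 - 29) = -358*23996 = -8590568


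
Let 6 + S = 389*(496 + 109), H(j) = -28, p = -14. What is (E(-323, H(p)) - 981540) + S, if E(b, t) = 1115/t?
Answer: -20894743/28 ≈ -7.4624e+5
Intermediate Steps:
S = 235339 (S = -6 + 389*(496 + 109) = -6 + 389*605 = -6 + 235345 = 235339)
(E(-323, H(p)) - 981540) + S = (1115/(-28) - 981540) + 235339 = (1115*(-1/28) - 981540) + 235339 = (-1115/28 - 981540) + 235339 = -27484235/28 + 235339 = -20894743/28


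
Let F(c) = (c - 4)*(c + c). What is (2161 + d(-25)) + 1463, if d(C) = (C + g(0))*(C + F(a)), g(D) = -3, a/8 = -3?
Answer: -33308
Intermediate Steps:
a = -24 (a = 8*(-3) = -24)
F(c) = 2*c*(-4 + c) (F(c) = (-4 + c)*(2*c) = 2*c*(-4 + c))
d(C) = (-3 + C)*(1344 + C) (d(C) = (C - 3)*(C + 2*(-24)*(-4 - 24)) = (-3 + C)*(C + 2*(-24)*(-28)) = (-3 + C)*(C + 1344) = (-3 + C)*(1344 + C))
(2161 + d(-25)) + 1463 = (2161 + (-4032 + (-25)² + 1341*(-25))) + 1463 = (2161 + (-4032 + 625 - 33525)) + 1463 = (2161 - 36932) + 1463 = -34771 + 1463 = -33308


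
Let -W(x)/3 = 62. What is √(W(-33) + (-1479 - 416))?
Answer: I*√2081 ≈ 45.618*I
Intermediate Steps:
W(x) = -186 (W(x) = -3*62 = -186)
√(W(-33) + (-1479 - 416)) = √(-186 + (-1479 - 416)) = √(-186 - 1895) = √(-2081) = I*√2081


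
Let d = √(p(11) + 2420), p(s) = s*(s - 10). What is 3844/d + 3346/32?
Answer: 1673/16 + 3844*√2431/2431 ≈ 182.53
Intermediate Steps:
p(s) = s*(-10 + s)
d = √2431 (d = √(11*(-10 + 11) + 2420) = √(11*1 + 2420) = √(11 + 2420) = √2431 ≈ 49.305)
3844/d + 3346/32 = 3844/(√2431) + 3346/32 = 3844*(√2431/2431) + 3346*(1/32) = 3844*√2431/2431 + 1673/16 = 1673/16 + 3844*√2431/2431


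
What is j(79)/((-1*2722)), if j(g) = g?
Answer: -79/2722 ≈ -0.029023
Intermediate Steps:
j(79)/((-1*2722)) = 79/((-1*2722)) = 79/(-2722) = 79*(-1/2722) = -79/2722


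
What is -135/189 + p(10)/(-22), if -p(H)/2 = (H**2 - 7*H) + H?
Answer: 225/77 ≈ 2.9221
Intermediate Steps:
p(H) = -2*H**2 + 12*H (p(H) = -2*((H**2 - 7*H) + H) = -2*(H**2 - 6*H) = -2*H**2 + 12*H)
-135/189 + p(10)/(-22) = -135/189 + (2*10*(6 - 1*10))/(-22) = -135*1/189 + (2*10*(6 - 10))*(-1/22) = -5/7 + (2*10*(-4))*(-1/22) = -5/7 - 80*(-1/22) = -5/7 + 40/11 = 225/77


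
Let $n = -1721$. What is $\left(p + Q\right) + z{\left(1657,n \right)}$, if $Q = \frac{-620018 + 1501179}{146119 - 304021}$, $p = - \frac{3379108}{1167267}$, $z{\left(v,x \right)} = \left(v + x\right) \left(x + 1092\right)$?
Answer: $\frac{824241551834789}{20479310426} \approx 40248.0$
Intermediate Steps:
$z{\left(v,x \right)} = \left(1092 + x\right) \left(v + x\right)$ ($z{\left(v,x \right)} = \left(v + x\right) \left(1092 + x\right) = \left(1092 + x\right) \left(v + x\right)$)
$p = - \frac{3379108}{1167267}$ ($p = \left(-3379108\right) \frac{1}{1167267} = - \frac{3379108}{1167267} \approx -2.8949$)
$Q = - \frac{881161}{157902}$ ($Q = \frac{881161}{-157902} = 881161 \left(- \frac{1}{157902}\right) = - \frac{881161}{157902} \approx -5.5804$)
$\left(p + Q\right) + z{\left(1657,n \right)} = \left(- \frac{3379108}{1167267} - \frac{881161}{157902}\right) + \left(\left(-1721\right)^{2} + 1092 \cdot 1657 + 1092 \left(-1721\right) + 1657 \left(-1721\right)\right) = - \frac{173568674267}{20479310426} + \left(2961841 + 1809444 - 1879332 - 2851697\right) = - \frac{173568674267}{20479310426} + 40256 = \frac{824241551834789}{20479310426}$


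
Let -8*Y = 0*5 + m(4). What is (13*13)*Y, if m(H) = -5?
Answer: 845/8 ≈ 105.63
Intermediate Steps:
Y = 5/8 (Y = -(0*5 - 5)/8 = -(0 - 5)/8 = -1/8*(-5) = 5/8 ≈ 0.62500)
(13*13)*Y = (13*13)*(5/8) = 169*(5/8) = 845/8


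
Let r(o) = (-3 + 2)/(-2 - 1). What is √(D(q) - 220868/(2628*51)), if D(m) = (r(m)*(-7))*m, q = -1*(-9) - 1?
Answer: I*√2534175363/11169 ≈ 4.5072*I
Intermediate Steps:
r(o) = ⅓ (r(o) = -1/(-3) = -1*(-⅓) = ⅓)
q = 8 (q = 9 - 1 = 8)
D(m) = -7*m/3 (D(m) = ((⅓)*(-7))*m = -7*m/3)
√(D(q) - 220868/(2628*51)) = √(-7/3*8 - 220868/(2628*51)) = √(-56/3 - 220868/134028) = √(-56/3 - 220868*1/134028) = √(-56/3 - 55217/33507) = √(-680681/33507) = I*√2534175363/11169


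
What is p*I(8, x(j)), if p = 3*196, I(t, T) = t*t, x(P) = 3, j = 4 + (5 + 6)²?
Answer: 37632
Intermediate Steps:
j = 125 (j = 4 + 11² = 4 + 121 = 125)
I(t, T) = t²
p = 588
p*I(8, x(j)) = 588*8² = 588*64 = 37632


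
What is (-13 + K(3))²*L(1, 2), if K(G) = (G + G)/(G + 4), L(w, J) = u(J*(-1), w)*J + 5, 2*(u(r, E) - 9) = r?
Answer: 21675/7 ≈ 3096.4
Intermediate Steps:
u(r, E) = 9 + r/2
L(w, J) = 5 + J*(9 - J/2) (L(w, J) = (9 + (J*(-1))/2)*J + 5 = (9 + (-J)/2)*J + 5 = (9 - J/2)*J + 5 = J*(9 - J/2) + 5 = 5 + J*(9 - J/2))
K(G) = 2*G/(4 + G) (K(G) = (2*G)/(4 + G) = 2*G/(4 + G))
(-13 + K(3))²*L(1, 2) = (-13 + 2*3/(4 + 3))²*(5 + (½)*2*(18 - 1*2)) = (-13 + 2*3/7)²*(5 + (½)*2*(18 - 2)) = (-13 + 2*3*(⅐))²*(5 + (½)*2*16) = (-13 + 6/7)²*(5 + 16) = (-85/7)²*21 = (7225/49)*21 = 21675/7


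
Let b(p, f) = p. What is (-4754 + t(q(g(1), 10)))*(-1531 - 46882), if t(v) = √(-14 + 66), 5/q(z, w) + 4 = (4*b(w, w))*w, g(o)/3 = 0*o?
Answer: 230155402 - 96826*√13 ≈ 2.2981e+8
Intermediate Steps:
g(o) = 0 (g(o) = 3*(0*o) = 3*0 = 0)
q(z, w) = 5/(-4 + 4*w²) (q(z, w) = 5/(-4 + (4*w)*w) = 5/(-4 + 4*w²))
t(v) = 2*√13 (t(v) = √52 = 2*√13)
(-4754 + t(q(g(1), 10)))*(-1531 - 46882) = (-4754 + 2*√13)*(-1531 - 46882) = (-4754 + 2*√13)*(-48413) = 230155402 - 96826*√13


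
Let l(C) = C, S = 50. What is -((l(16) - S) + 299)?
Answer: -265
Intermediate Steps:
-((l(16) - S) + 299) = -((16 - 1*50) + 299) = -((16 - 50) + 299) = -(-34 + 299) = -1*265 = -265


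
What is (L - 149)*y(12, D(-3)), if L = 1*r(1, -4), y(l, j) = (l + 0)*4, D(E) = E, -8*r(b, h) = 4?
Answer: -7176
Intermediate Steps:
r(b, h) = -1/2 (r(b, h) = -1/8*4 = -1/2)
y(l, j) = 4*l (y(l, j) = l*4 = 4*l)
L = -1/2 (L = 1*(-1/2) = -1/2 ≈ -0.50000)
(L - 149)*y(12, D(-3)) = (-1/2 - 149)*(4*12) = -299/2*48 = -7176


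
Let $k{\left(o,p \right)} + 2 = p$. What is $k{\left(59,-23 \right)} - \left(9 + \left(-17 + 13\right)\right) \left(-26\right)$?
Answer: $105$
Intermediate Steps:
$k{\left(o,p \right)} = -2 + p$
$k{\left(59,-23 \right)} - \left(9 + \left(-17 + 13\right)\right) \left(-26\right) = \left(-2 - 23\right) - \left(9 + \left(-17 + 13\right)\right) \left(-26\right) = -25 - \left(9 - 4\right) \left(-26\right) = -25 - 5 \left(-26\right) = -25 - -130 = -25 + 130 = 105$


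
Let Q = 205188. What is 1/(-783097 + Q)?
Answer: -1/577909 ≈ -1.7304e-6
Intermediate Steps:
1/(-783097 + Q) = 1/(-783097 + 205188) = 1/(-577909) = -1/577909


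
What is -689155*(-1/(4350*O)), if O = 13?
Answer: 137831/11310 ≈ 12.187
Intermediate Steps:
-689155*(-1/(4350*O)) = -689155/((13*58)*(-75)) = -689155/(754*(-75)) = -689155/(-56550) = -689155*(-1/56550) = 137831/11310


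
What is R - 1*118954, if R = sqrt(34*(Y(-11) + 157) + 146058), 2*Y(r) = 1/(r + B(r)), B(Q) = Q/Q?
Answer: -118954 + sqrt(15139430)/10 ≈ -1.1856e+5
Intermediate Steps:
B(Q) = 1
Y(r) = 1/(2*(1 + r)) (Y(r) = 1/(2*(r + 1)) = 1/(2*(1 + r)))
R = sqrt(15139430)/10 (R = sqrt(34*(1/(2*(1 - 11)) + 157) + 146058) = sqrt(34*((1/2)/(-10) + 157) + 146058) = sqrt(34*((1/2)*(-1/10) + 157) + 146058) = sqrt(34*(-1/20 + 157) + 146058) = sqrt(34*(3139/20) + 146058) = sqrt(53363/10 + 146058) = sqrt(1513943/10) = sqrt(15139430)/10 ≈ 389.09)
R - 1*118954 = sqrt(15139430)/10 - 1*118954 = sqrt(15139430)/10 - 118954 = -118954 + sqrt(15139430)/10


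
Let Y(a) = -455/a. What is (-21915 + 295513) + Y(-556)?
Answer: 152120943/556 ≈ 2.7360e+5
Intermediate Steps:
(-21915 + 295513) + Y(-556) = (-21915 + 295513) - 455/(-556) = 273598 - 455*(-1/556) = 273598 + 455/556 = 152120943/556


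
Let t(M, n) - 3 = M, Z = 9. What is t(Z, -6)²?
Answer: 144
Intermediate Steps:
t(M, n) = 3 + M
t(Z, -6)² = (3 + 9)² = 12² = 144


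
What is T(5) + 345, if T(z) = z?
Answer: 350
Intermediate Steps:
T(5) + 345 = 5 + 345 = 350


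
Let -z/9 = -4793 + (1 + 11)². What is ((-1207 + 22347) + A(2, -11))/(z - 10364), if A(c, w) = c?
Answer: 21142/31477 ≈ 0.67167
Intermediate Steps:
z = 41841 (z = -9*(-4793 + (1 + 11)²) = -9*(-4793 + 12²) = -9*(-4793 + 144) = -9*(-4649) = 41841)
((-1207 + 22347) + A(2, -11))/(z - 10364) = ((-1207 + 22347) + 2)/(41841 - 10364) = (21140 + 2)/31477 = 21142*(1/31477) = 21142/31477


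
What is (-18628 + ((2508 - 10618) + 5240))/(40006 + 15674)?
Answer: -3583/9280 ≈ -0.38610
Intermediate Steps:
(-18628 + ((2508 - 10618) + 5240))/(40006 + 15674) = (-18628 + (-8110 + 5240))/55680 = (-18628 - 2870)*(1/55680) = -21498*1/55680 = -3583/9280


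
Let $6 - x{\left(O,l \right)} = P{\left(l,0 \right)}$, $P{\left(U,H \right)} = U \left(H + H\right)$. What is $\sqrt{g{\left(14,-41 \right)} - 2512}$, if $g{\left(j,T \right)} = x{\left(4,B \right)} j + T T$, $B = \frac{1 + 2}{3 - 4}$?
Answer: $3 i \sqrt{83} \approx 27.331 i$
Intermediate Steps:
$B = -3$ ($B = \frac{3}{-1} = 3 \left(-1\right) = -3$)
$P{\left(U,H \right)} = 2 H U$ ($P{\left(U,H \right)} = U 2 H = 2 H U$)
$x{\left(O,l \right)} = 6$ ($x{\left(O,l \right)} = 6 - 2 \cdot 0 l = 6 - 0 = 6 + 0 = 6$)
$g{\left(j,T \right)} = T^{2} + 6 j$ ($g{\left(j,T \right)} = 6 j + T T = 6 j + T^{2} = T^{2} + 6 j$)
$\sqrt{g{\left(14,-41 \right)} - 2512} = \sqrt{\left(\left(-41\right)^{2} + 6 \cdot 14\right) - 2512} = \sqrt{\left(1681 + 84\right) - 2512} = \sqrt{1765 - 2512} = \sqrt{-747} = 3 i \sqrt{83}$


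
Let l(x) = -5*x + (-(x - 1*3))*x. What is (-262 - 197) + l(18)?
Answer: -819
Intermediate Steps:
l(x) = -5*x + x*(3 - x) (l(x) = -5*x + (-(x - 3))*x = -5*x + (-(-3 + x))*x = -5*x + (3 - x)*x = -5*x + x*(3 - x))
(-262 - 197) + l(18) = (-262 - 197) - 1*18*(2 + 18) = -459 - 1*18*20 = -459 - 360 = -819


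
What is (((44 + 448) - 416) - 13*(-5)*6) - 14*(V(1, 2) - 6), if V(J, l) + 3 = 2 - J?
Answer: 578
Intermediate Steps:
V(J, l) = -1 - J (V(J, l) = -3 + (2 - J) = -1 - J)
(((44 + 448) - 416) - 13*(-5)*6) - 14*(V(1, 2) - 6) = (((44 + 448) - 416) - 13*(-5)*6) - 14*((-1 - 1*1) - 6) = ((492 - 416) + 65*6) - 14*((-1 - 1) - 6) = (76 + 390) - 14*(-2 - 6) = 466 - 14*(-8) = 466 + 112 = 578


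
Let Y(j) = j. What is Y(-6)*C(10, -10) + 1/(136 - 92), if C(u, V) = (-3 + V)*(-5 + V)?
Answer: -51479/44 ≈ -1170.0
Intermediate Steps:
C(u, V) = (-5 + V)*(-3 + V)
Y(-6)*C(10, -10) + 1/(136 - 92) = -6*(15 + (-10)² - 8*(-10)) + 1/(136 - 92) = -6*(15 + 100 + 80) + 1/44 = -6*195 + 1/44 = -1170 + 1/44 = -51479/44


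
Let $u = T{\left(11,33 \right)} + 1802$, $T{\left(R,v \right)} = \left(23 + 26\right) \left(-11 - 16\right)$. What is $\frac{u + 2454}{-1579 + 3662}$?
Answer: $\frac{2933}{2083} \approx 1.4081$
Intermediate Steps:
$T{\left(R,v \right)} = -1323$ ($T{\left(R,v \right)} = 49 \left(-27\right) = -1323$)
$u = 479$ ($u = -1323 + 1802 = 479$)
$\frac{u + 2454}{-1579 + 3662} = \frac{479 + 2454}{-1579 + 3662} = \frac{2933}{2083}$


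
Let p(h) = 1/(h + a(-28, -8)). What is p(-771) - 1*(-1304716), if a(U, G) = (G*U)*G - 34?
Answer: 3388347451/2597 ≈ 1.3047e+6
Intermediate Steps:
a(U, G) = -34 + U*G² (a(U, G) = U*G² - 34 = -34 + U*G²)
p(h) = 1/(-1826 + h) (p(h) = 1/(h + (-34 - 28*(-8)²)) = 1/(h + (-34 - 28*64)) = 1/(h + (-34 - 1792)) = 1/(h - 1826) = 1/(-1826 + h))
p(-771) - 1*(-1304716) = 1/(-1826 - 771) - 1*(-1304716) = 1/(-2597) + 1304716 = -1/2597 + 1304716 = 3388347451/2597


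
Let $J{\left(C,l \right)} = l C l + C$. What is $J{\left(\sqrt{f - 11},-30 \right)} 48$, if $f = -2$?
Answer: $43248 i \sqrt{13} \approx 1.5593 \cdot 10^{5} i$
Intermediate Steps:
$J{\left(C,l \right)} = C + C l^{2}$ ($J{\left(C,l \right)} = C l l + C = C l^{2} + C = C + C l^{2}$)
$J{\left(\sqrt{f - 11},-30 \right)} 48 = \sqrt{-2 - 11} \left(1 + \left(-30\right)^{2}\right) 48 = \sqrt{-13} \left(1 + 900\right) 48 = i \sqrt{13} \cdot 901 \cdot 48 = 901 i \sqrt{13} \cdot 48 = 43248 i \sqrt{13}$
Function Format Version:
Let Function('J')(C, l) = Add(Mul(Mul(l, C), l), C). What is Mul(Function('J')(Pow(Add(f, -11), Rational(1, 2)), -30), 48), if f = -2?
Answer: Mul(43248, I, Pow(13, Rational(1, 2))) ≈ Mul(1.5593e+5, I)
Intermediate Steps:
Function('J')(C, l) = Add(C, Mul(C, Pow(l, 2))) (Function('J')(C, l) = Add(Mul(Mul(C, l), l), C) = Add(Mul(C, Pow(l, 2)), C) = Add(C, Mul(C, Pow(l, 2))))
Mul(Function('J')(Pow(Add(f, -11), Rational(1, 2)), -30), 48) = Mul(Mul(Pow(Add(-2, -11), Rational(1, 2)), Add(1, Pow(-30, 2))), 48) = Mul(Mul(Pow(-13, Rational(1, 2)), Add(1, 900)), 48) = Mul(Mul(Mul(I, Pow(13, Rational(1, 2))), 901), 48) = Mul(Mul(901, I, Pow(13, Rational(1, 2))), 48) = Mul(43248, I, Pow(13, Rational(1, 2)))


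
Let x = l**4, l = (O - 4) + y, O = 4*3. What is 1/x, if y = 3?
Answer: 1/14641 ≈ 6.8301e-5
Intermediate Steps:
O = 12
l = 11 (l = (12 - 4) + 3 = 8 + 3 = 11)
x = 14641 (x = 11**4 = 14641)
1/x = 1/14641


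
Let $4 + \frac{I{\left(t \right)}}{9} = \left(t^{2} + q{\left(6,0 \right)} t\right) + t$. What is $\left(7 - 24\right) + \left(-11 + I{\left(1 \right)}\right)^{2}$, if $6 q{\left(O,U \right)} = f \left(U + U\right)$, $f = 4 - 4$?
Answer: $824$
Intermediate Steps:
$f = 0$
$q{\left(O,U \right)} = 0$ ($q{\left(O,U \right)} = \frac{0 \left(U + U\right)}{6} = \frac{0 \cdot 2 U}{6} = \frac{1}{6} \cdot 0 = 0$)
$I{\left(t \right)} = -36 + 9 t + 9 t^{2}$ ($I{\left(t \right)} = -36 + 9 \left(\left(t^{2} + 0 t\right) + t\right) = -36 + 9 \left(\left(t^{2} + 0\right) + t\right) = -36 + 9 \left(t^{2} + t\right) = -36 + 9 \left(t + t^{2}\right) = -36 + \left(9 t + 9 t^{2}\right) = -36 + 9 t + 9 t^{2}$)
$\left(7 - 24\right) + \left(-11 + I{\left(1 \right)}\right)^{2} = \left(7 - 24\right) + \left(-11 + \left(-36 + 9 \cdot 1 + 9 \cdot 1^{2}\right)\right)^{2} = \left(7 - 24\right) + \left(-11 + \left(-36 + 9 + 9 \cdot 1\right)\right)^{2} = -17 + \left(-11 + \left(-36 + 9 + 9\right)\right)^{2} = -17 + \left(-11 - 18\right)^{2} = -17 + \left(-29\right)^{2} = -17 + 841 = 824$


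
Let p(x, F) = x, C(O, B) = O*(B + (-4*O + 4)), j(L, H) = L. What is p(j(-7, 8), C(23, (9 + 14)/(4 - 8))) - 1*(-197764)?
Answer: 197757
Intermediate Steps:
C(O, B) = O*(4 + B - 4*O) (C(O, B) = O*(B + (4 - 4*O)) = O*(4 + B - 4*O))
p(j(-7, 8), C(23, (9 + 14)/(4 - 8))) - 1*(-197764) = -7 - 1*(-197764) = -7 + 197764 = 197757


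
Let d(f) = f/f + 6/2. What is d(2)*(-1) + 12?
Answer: 8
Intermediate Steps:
d(f) = 4 (d(f) = 1 + 6*(½) = 1 + 3 = 4)
d(2)*(-1) + 12 = 4*(-1) + 12 = -4 + 12 = 8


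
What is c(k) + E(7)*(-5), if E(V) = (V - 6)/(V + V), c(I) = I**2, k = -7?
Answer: 681/14 ≈ 48.643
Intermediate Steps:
E(V) = (-6 + V)/(2*V) (E(V) = (-6 + V)/((2*V)) = (-6 + V)*(1/(2*V)) = (-6 + V)/(2*V))
c(k) + E(7)*(-5) = (-7)**2 + ((1/2)*(-6 + 7)/7)*(-5) = 49 + ((1/2)*(1/7)*1)*(-5) = 49 + (1/14)*(-5) = 49 - 5/14 = 681/14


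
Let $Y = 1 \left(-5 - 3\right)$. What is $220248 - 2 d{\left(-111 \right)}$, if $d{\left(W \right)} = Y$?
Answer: $220264$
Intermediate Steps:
$Y = -8$ ($Y = 1 \left(-8\right) = -8$)
$d{\left(W \right)} = -8$
$220248 - 2 d{\left(-111 \right)} = 220248 - -16 = 220248 + 16 = 220264$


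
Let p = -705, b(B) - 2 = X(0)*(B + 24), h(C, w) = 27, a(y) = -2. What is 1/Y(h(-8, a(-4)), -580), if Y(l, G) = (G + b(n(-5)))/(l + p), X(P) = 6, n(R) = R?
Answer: 339/232 ≈ 1.4612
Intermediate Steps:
b(B) = 146 + 6*B (b(B) = 2 + 6*(B + 24) = 2 + 6*(24 + B) = 2 + (144 + 6*B) = 146 + 6*B)
Y(l, G) = (116 + G)/(-705 + l) (Y(l, G) = (G + (146 + 6*(-5)))/(l - 705) = (G + (146 - 30))/(-705 + l) = (G + 116)/(-705 + l) = (116 + G)/(-705 + l))
1/Y(h(-8, a(-4)), -580) = 1/((116 - 580)/(-705 + 27)) = 1/(-464/(-678)) = 1/(-1/678*(-464)) = 1/(232/339) = 339/232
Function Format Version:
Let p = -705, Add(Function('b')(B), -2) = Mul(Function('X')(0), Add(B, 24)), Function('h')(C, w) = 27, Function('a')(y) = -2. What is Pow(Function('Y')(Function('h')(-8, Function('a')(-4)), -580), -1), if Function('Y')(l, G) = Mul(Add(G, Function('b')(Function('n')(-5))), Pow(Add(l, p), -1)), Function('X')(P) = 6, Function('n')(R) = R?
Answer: Rational(339, 232) ≈ 1.4612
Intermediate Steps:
Function('b')(B) = Add(146, Mul(6, B)) (Function('b')(B) = Add(2, Mul(6, Add(B, 24))) = Add(2, Mul(6, Add(24, B))) = Add(2, Add(144, Mul(6, B))) = Add(146, Mul(6, B)))
Function('Y')(l, G) = Mul(Pow(Add(-705, l), -1), Add(116, G)) (Function('Y')(l, G) = Mul(Add(G, Add(146, Mul(6, -5))), Pow(Add(l, -705), -1)) = Mul(Add(G, Add(146, -30)), Pow(Add(-705, l), -1)) = Mul(Add(G, 116), Pow(Add(-705, l), -1)) = Mul(Add(116, G), Pow(Add(-705, l), -1)) = Mul(Pow(Add(-705, l), -1), Add(116, G)))
Pow(Function('Y')(Function('h')(-8, Function('a')(-4)), -580), -1) = Pow(Mul(Pow(Add(-705, 27), -1), Add(116, -580)), -1) = Pow(Mul(Pow(-678, -1), -464), -1) = Pow(Mul(Rational(-1, 678), -464), -1) = Pow(Rational(232, 339), -1) = Rational(339, 232)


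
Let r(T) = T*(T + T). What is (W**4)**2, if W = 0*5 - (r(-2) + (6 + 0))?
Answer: 1475789056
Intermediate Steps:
r(T) = 2*T**2 (r(T) = T*(2*T) = 2*T**2)
W = -14 (W = 0*5 - (2*(-2)**2 + (6 + 0)) = 0 - (2*4 + 6) = 0 - (8 + 6) = 0 - 1*14 = 0 - 14 = -14)
(W**4)**2 = ((-14)**4)**2 = 38416**2 = 1475789056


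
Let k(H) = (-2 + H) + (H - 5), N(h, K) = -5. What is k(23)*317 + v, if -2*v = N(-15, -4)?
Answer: 24731/2 ≈ 12366.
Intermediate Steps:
k(H) = -7 + 2*H (k(H) = (-2 + H) + (-5 + H) = -7 + 2*H)
v = 5/2 (v = -½*(-5) = 5/2 ≈ 2.5000)
k(23)*317 + v = (-7 + 2*23)*317 + 5/2 = (-7 + 46)*317 + 5/2 = 39*317 + 5/2 = 12363 + 5/2 = 24731/2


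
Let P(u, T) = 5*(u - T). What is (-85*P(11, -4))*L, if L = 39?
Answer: -248625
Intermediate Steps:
P(u, T) = -5*T + 5*u
(-85*P(11, -4))*L = -85*(-5*(-4) + 5*11)*39 = -85*(20 + 55)*39 = -85*75*39 = -6375*39 = -248625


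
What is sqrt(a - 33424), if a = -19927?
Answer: I*sqrt(53351) ≈ 230.98*I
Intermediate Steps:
sqrt(a - 33424) = sqrt(-19927 - 33424) = sqrt(-53351) = I*sqrt(53351)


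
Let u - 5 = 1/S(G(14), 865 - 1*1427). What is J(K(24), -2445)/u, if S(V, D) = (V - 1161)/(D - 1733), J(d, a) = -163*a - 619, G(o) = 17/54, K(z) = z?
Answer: 24940181132/437315 ≈ 57030.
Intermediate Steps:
G(o) = 17/54 (G(o) = 17*(1/54) = 17/54)
J(d, a) = -619 - 163*a
S(V, D) = (-1161 + V)/(-1733 + D)
u = 437315/62677 (u = 5 + 1/((-1161 + 17/54)/(-1733 + (865 - 1*1427))) = 5 + 1/(-62677/54/(-1733 + (865 - 1427))) = 5 + 1/(-62677/54/(-1733 - 562)) = 5 + 1/(-62677/54/(-2295)) = 5 + 1/(-1/2295*(-62677/54)) = 5 + 1/(62677/123930) = 5 + 123930/62677 = 437315/62677 ≈ 6.9773)
J(K(24), -2445)/u = (-619 - 163*(-2445))/(437315/62677) = (-619 + 398535)*(62677/437315) = 397916*(62677/437315) = 24940181132/437315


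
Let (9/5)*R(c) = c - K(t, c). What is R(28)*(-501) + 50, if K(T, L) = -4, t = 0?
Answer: -26570/3 ≈ -8856.7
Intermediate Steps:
R(c) = 20/9 + 5*c/9 (R(c) = 5*(c - 1*(-4))/9 = 5*(c + 4)/9 = 5*(4 + c)/9 = 20/9 + 5*c/9)
R(28)*(-501) + 50 = (20/9 + (5/9)*28)*(-501) + 50 = (20/9 + 140/9)*(-501) + 50 = (160/9)*(-501) + 50 = -26720/3 + 50 = -26570/3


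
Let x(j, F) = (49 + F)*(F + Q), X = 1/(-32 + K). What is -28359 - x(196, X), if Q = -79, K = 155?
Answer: -370475263/15129 ≈ -24488.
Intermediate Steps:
X = 1/123 (X = 1/(-32 + 155) = 1/123 ≈ 0.0081301)
x(j, F) = (-79 + F)*(49 + F) (x(j, F) = (49 + F)*(F - 79) = (49 + F)*(-79 + F) = (-79 + F)*(49 + F))
-28359 - x(196, X) = -28359 - (-3871 + (1/123)**2 - 30*1/123) = -28359 - (-3871 + 1/15129 - 10/41) = -28359 - 1*(-58568048/15129) = -28359 + 58568048/15129 = -370475263/15129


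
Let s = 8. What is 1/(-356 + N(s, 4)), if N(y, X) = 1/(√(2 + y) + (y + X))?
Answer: -47692/16974081 + √10/16974081 ≈ -0.0028095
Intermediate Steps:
N(y, X) = 1/(X + y + √(2 + y)) (N(y, X) = 1/(√(2 + y) + (X + y)) = 1/(X + y + √(2 + y)))
1/(-356 + N(s, 4)) = 1/(-356 + 1/(4 + 8 + √(2 + 8))) = 1/(-356 + 1/(4 + 8 + √10)) = 1/(-356 + 1/(12 + √10))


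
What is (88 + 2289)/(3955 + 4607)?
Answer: 2377/8562 ≈ 0.27762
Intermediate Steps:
(88 + 2289)/(3955 + 4607) = 2377/8562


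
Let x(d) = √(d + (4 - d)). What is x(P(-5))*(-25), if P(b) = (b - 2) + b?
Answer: -50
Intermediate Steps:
P(b) = -2 + 2*b (P(b) = (-2 + b) + b = -2 + 2*b)
x(d) = 2 (x(d) = √4 = 2)
x(P(-5))*(-25) = 2*(-25) = -50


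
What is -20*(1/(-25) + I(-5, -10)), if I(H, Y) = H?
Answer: 504/5 ≈ 100.80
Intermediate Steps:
-20*(1/(-25) + I(-5, -10)) = -20*(1/(-25) - 5) = -20*(-1/25 - 5) = -20*(-126/25) = 504/5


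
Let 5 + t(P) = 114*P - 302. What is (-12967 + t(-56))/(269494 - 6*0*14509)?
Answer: -9829/134747 ≈ -0.072944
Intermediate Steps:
t(P) = -307 + 114*P (t(P) = -5 + (114*P - 302) = -5 + (-302 + 114*P) = -307 + 114*P)
(-12967 + t(-56))/(269494 - 6*0*14509) = (-12967 + (-307 + 114*(-56)))/(269494 - 6*0*14509) = (-12967 + (-307 - 6384))/(269494 + 0*14509) = (-12967 - 6691)/(269494 + 0) = -19658/269494 = -19658*1/269494 = -9829/134747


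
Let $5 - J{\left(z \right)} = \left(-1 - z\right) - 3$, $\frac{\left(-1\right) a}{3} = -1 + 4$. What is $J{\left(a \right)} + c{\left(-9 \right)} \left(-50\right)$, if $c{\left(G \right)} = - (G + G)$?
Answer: $-900$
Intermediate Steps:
$a = -9$ ($a = - 3 \left(-1 + 4\right) = \left(-3\right) 3 = -9$)
$c{\left(G \right)} = - 2 G$
$J{\left(z \right)} = 9 + z$ ($J{\left(z \right)} = 5 - \left(\left(-1 - z\right) - 3\right) = 5 - \left(-4 - z\right) = 5 + \left(4 + z\right) = 9 + z$)
$J{\left(a \right)} + c{\left(-9 \right)} \left(-50\right) = \left(9 - 9\right) + \left(-2\right) \left(-9\right) \left(-50\right) = 0 + 18 \left(-50\right) = 0 - 900 = -900$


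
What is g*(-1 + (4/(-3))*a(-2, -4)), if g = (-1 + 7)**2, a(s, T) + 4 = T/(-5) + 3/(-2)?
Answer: 948/5 ≈ 189.60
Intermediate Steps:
a(s, T) = -11/2 - T/5 (a(s, T) = -4 + (T/(-5) + 3/(-2)) = -4 + (T*(-1/5) + 3*(-1/2)) = -4 + (-T/5 - 3/2) = -4 + (-3/2 - T/5) = -11/2 - T/5)
g = 36 (g = 6**2 = 36)
g*(-1 + (4/(-3))*a(-2, -4)) = 36*(-1 + (4/(-3))*(-11/2 - 1/5*(-4))) = 36*(-1 + (4*(-1/3))*(-11/2 + 4/5)) = 36*(-1 - 4/3*(-47/10)) = 36*(-1 + 94/15) = 36*(79/15) = 948/5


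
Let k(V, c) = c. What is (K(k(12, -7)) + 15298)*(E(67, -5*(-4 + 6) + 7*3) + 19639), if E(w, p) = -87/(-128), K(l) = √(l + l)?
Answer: 19228660471/64 + 2513879*I*√14/128 ≈ 3.0045e+8 + 73485.0*I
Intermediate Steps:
K(l) = √2*√l (K(l) = √(2*l) = √2*√l)
E(w, p) = 87/128 (E(w, p) = -87*(-1/128) = 87/128)
(K(k(12, -7)) + 15298)*(E(67, -5*(-4 + 6) + 7*3) + 19639) = (√2*√(-7) + 15298)*(87/128 + 19639) = (√2*(I*√7) + 15298)*(2513879/128) = (I*√14 + 15298)*(2513879/128) = (15298 + I*√14)*(2513879/128) = 19228660471/64 + 2513879*I*√14/128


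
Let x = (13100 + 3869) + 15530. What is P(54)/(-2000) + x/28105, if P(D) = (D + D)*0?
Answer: 32499/28105 ≈ 1.1563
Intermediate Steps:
x = 32499 (x = 16969 + 15530 = 32499)
P(D) = 0 (P(D) = (2*D)*0 = 0)
P(54)/(-2000) + x/28105 = 0/(-2000) + 32499/28105 = 0*(-1/2000) + 32499*(1/28105) = 0 + 32499/28105 = 32499/28105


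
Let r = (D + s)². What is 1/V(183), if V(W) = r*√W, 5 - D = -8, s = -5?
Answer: √183/11712 ≈ 0.0011550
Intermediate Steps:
D = 13 (D = 5 - 1*(-8) = 5 + 8 = 13)
r = 64 (r = (13 - 5)² = 8² = 64)
V(W) = 64*√W
1/V(183) = 1/(64*√183) = √183/11712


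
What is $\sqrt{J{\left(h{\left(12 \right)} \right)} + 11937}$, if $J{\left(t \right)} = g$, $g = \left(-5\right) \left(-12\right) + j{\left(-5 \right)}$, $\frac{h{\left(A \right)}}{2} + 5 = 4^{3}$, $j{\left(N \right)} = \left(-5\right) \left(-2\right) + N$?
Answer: $\sqrt{12002} \approx 109.55$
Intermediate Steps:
$j{\left(N \right)} = 10 + N$
$h{\left(A \right)} = 118$ ($h{\left(A \right)} = -10 + 2 \cdot 4^{3} = -10 + 2 \cdot 64 = -10 + 128 = 118$)
$g = 65$ ($g = \left(-5\right) \left(-12\right) + \left(10 - 5\right) = 60 + 5 = 65$)
$J{\left(t \right)} = 65$
$\sqrt{J{\left(h{\left(12 \right)} \right)} + 11937} = \sqrt{65 + 11937} = \sqrt{12002}$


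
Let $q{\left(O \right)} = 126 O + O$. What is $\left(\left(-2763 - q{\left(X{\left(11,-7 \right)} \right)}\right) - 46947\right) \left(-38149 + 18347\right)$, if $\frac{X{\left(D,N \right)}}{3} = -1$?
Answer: $976812858$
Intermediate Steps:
$X{\left(D,N \right)} = -3$ ($X{\left(D,N \right)} = 3 \left(-1\right) = -3$)
$q{\left(O \right)} = 127 O$
$\left(\left(-2763 - q{\left(X{\left(11,-7 \right)} \right)}\right) - 46947\right) \left(-38149 + 18347\right) = \left(\left(-2763 - 127 \left(-3\right)\right) - 46947\right) \left(-38149 + 18347\right) = \left(\left(-2763 - -381\right) - 46947\right) \left(-19802\right) = \left(\left(-2763 + 381\right) - 46947\right) \left(-19802\right) = \left(-2382 - 46947\right) \left(-19802\right) = \left(-49329\right) \left(-19802\right) = 976812858$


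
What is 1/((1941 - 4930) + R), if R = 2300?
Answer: -1/689 ≈ -0.0014514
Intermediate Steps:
1/((1941 - 4930) + R) = 1/((1941 - 4930) + 2300) = 1/(-2989 + 2300) = 1/(-689) = -1/689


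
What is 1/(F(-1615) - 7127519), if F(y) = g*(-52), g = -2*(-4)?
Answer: -1/7127935 ≈ -1.4029e-7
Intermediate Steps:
g = 8
F(y) = -416 (F(y) = 8*(-52) = -416)
1/(F(-1615) - 7127519) = 1/(-416 - 7127519) = 1/(-7127935) = -1/7127935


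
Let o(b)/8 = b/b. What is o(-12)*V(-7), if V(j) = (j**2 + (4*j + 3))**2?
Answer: 4608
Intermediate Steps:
o(b) = 8 (o(b) = 8*(b/b) = 8*1 = 8)
V(j) = (3 + j**2 + 4*j)**2 (V(j) = (j**2 + (3 + 4*j))**2 = (3 + j**2 + 4*j)**2)
o(-12)*V(-7) = 8*(3 + (-7)**2 + 4*(-7))**2 = 8*(3 + 49 - 28)**2 = 8*24**2 = 8*576 = 4608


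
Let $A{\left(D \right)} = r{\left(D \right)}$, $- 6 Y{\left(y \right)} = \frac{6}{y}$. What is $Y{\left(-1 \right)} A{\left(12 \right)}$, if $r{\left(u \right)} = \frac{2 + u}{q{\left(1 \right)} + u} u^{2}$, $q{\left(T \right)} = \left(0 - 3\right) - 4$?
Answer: $\frac{2016}{5} \approx 403.2$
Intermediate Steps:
$q{\left(T \right)} = -7$ ($q{\left(T \right)} = -3 - 4 = -7$)
$Y{\left(y \right)} = - \frac{1}{y}$ ($Y{\left(y \right)} = - \frac{6 \frac{1}{y}}{6} = - \frac{1}{y}$)
$r{\left(u \right)} = \frac{u^{2} \left(2 + u\right)}{-7 + u}$ ($r{\left(u \right)} = \frac{2 + u}{-7 + u} u^{2} = \frac{u^{2} \left(2 + u\right)}{-7 + u}$)
$A{\left(D \right)} = \frac{D^{2} \left(2 + D\right)}{-7 + D}$
$Y{\left(-1 \right)} A{\left(12 \right)} = - \frac{1}{-1} \frac{12^{2} \left(2 + 12\right)}{-7 + 12} = \left(-1\right) \left(-1\right) 144 \cdot \frac{1}{5} \cdot 14 = 1 \cdot 144 \cdot \frac{1}{5} \cdot 14 = 1 \cdot \frac{2016}{5} = \frac{2016}{5}$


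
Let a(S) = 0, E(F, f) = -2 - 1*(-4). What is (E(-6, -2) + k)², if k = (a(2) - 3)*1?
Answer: 1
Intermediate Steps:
E(F, f) = 2 (E(F, f) = -2 + 4 = 2)
k = -3 (k = (0 - 3)*1 = -3*1 = -3)
(E(-6, -2) + k)² = (2 - 3)² = (-1)² = 1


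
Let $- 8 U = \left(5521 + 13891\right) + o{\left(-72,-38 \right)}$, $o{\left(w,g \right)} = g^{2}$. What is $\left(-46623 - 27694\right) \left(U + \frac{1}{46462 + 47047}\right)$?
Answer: $\frac{18116846801954}{93509} \approx 1.9374 \cdot 10^{8}$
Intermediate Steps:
$U = -2607$ ($U = - \frac{\left(5521 + 13891\right) + \left(-38\right)^{2}}{8} = - \frac{19412 + 1444}{8} = \left(- \frac{1}{8}\right) 20856 = -2607$)
$\left(-46623 - 27694\right) \left(U + \frac{1}{46462 + 47047}\right) = \left(-46623 - 27694\right) \left(-2607 + \frac{1}{46462 + 47047}\right) = - 74317 \left(-2607 + \frac{1}{93509}\right) = \left(-74317\right) \left(- \frac{243777962}{93509}\right) = \frac{18116846801954}{93509}$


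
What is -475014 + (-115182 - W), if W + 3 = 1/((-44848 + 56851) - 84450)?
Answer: -42757712270/72447 ≈ -5.9019e+5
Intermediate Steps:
W = -217342/72447 (W = -3 + 1/((-44848 + 56851) - 84450) = -3 + 1/(12003 - 84450) = -3 + 1/(-72447) = -3 - 1/72447 = -217342/72447 ≈ -3.0000)
-475014 + (-115182 - W) = -475014 + (-115182 - 1*(-217342/72447)) = -475014 + (-115182 + 217342/72447) = -475014 - 8344373012/72447 = -42757712270/72447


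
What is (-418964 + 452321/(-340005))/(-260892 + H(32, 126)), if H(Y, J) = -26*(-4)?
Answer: 142450307141/88669223940 ≈ 1.6065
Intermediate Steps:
H(Y, J) = 104
(-418964 + 452321/(-340005))/(-260892 + H(32, 126)) = (-418964 + 452321/(-340005))/(-260892 + 104) = (-418964 + 452321*(-1/340005))/(-260788) = (-418964 - 452321/340005)*(-1/260788) = -142450307141/340005*(-1/260788) = 142450307141/88669223940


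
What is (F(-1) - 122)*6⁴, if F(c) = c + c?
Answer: -160704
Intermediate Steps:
F(c) = 2*c
(F(-1) - 122)*6⁴ = (2*(-1) - 122)*6⁴ = (-2 - 122)*1296 = -124*1296 = -160704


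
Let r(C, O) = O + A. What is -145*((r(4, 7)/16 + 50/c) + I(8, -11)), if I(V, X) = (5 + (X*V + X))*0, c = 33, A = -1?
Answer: -72355/264 ≈ -274.07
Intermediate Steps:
r(C, O) = -1 + O (r(C, O) = O - 1 = -1 + O)
I(V, X) = 0 (I(V, X) = (5 + (V*X + X))*0 = (5 + (X + V*X))*0 = (5 + X + V*X)*0 = 0)
-145*((r(4, 7)/16 + 50/c) + I(8, -11)) = -145*(((-1 + 7)/16 + 50/33) + 0) = -145*((6*(1/16) + 50*(1/33)) + 0) = -145*((3/8 + 50/33) + 0) = -145*(499/264 + 0) = -145*499/264 = -72355/264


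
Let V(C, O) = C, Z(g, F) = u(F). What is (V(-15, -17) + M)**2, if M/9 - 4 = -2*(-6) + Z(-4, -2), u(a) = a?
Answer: 12321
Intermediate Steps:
Z(g, F) = F
M = 126 (M = 36 + 9*(-2*(-6) - 2) = 36 + 9*(12 - 2) = 36 + 9*10 = 36 + 90 = 126)
(V(-15, -17) + M)**2 = (-15 + 126)**2 = 111**2 = 12321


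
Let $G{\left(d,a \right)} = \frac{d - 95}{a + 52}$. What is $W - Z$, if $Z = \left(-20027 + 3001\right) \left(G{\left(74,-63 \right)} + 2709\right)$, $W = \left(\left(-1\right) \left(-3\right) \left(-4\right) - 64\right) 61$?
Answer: $\frac{507664324}{11} \approx 4.6151 \cdot 10^{7}$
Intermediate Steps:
$G{\left(d,a \right)} = \frac{-95 + d}{52 + a}$
$W = -4636$ ($W = \left(3 \left(-4\right) - 64\right) 61 = \left(-12 - 64\right) 61 = \left(-76\right) 61 = -4636$)
$Z = - \frac{507715320}{11}$ ($Z = \left(-20027 + 3001\right) \left(\frac{-95 + 74}{52 - 63} + 2709\right) = - 17026 \left(\frac{1}{-11} \left(-21\right) + 2709\right) = - 17026 \left(\left(- \frac{1}{11}\right) \left(-21\right) + 2709\right) = - 17026 \left(\frac{21}{11} + 2709\right) = \left(-17026\right) \frac{29820}{11} = - \frac{507715320}{11} \approx -4.6156 \cdot 10^{7}$)
$W - Z = -4636 - - \frac{507715320}{11} = -4636 + \frac{507715320}{11} = \frac{507664324}{11}$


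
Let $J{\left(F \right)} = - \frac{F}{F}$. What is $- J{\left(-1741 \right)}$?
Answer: $1$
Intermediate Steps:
$J{\left(F \right)} = -1$ ($J{\left(F \right)} = \left(-1\right) 1 = -1$)
$- J{\left(-1741 \right)} = \left(-1\right) \left(-1\right) = 1$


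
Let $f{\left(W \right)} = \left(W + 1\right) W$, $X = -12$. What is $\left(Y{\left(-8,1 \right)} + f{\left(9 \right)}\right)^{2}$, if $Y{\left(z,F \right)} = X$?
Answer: $6084$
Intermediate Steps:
$Y{\left(z,F \right)} = -12$
$f{\left(W \right)} = W \left(1 + W\right)$ ($f{\left(W \right)} = \left(1 + W\right) W = W \left(1 + W\right)$)
$\left(Y{\left(-8,1 \right)} + f{\left(9 \right)}\right)^{2} = \left(-12 + 9 \left(1 + 9\right)\right)^{2} = \left(-12 + 9 \cdot 10\right)^{2} = \left(-12 + 90\right)^{2} = 78^{2} = 6084$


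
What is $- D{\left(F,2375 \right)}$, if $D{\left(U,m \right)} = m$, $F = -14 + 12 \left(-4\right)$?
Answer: $-2375$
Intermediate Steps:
$F = -62$ ($F = -14 - 48 = -62$)
$- D{\left(F,2375 \right)} = \left(-1\right) 2375 = -2375$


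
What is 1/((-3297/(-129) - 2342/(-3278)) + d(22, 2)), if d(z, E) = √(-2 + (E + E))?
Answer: 65248099939/1709270194969 - 4967007529*√2/3418540389938 ≈ 0.036118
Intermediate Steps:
d(z, E) = √(-2 + 2*E)
1/((-3297/(-129) - 2342/(-3278)) + d(22, 2)) = 1/((-3297/(-129) - 2342/(-3278)) + √(-2 + 2*2)) = 1/((-3297*(-1/129) - 2342*(-1/3278)) + √(-2 + 4)) = 1/((1099/43 + 1171/1639) + √2) = 1/(1851614/70477 + √2)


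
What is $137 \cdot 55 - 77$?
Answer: $7458$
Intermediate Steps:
$137 \cdot 55 - 77 = 7535 - 77 = 7458$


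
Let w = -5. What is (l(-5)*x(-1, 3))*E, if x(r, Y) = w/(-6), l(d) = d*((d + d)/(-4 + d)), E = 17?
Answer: -2125/27 ≈ -78.704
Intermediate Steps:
l(d) = 2*d**2/(-4 + d) (l(d) = d*((2*d)/(-4 + d)) = d*(2*d/(-4 + d)) = 2*d**2/(-4 + d))
x(r, Y) = 5/6 (x(r, Y) = -5/(-6) = -5*(-1/6) = 5/6)
(l(-5)*x(-1, 3))*E = ((2*(-5)**2/(-4 - 5))*(5/6))*17 = ((2*25/(-9))*(5/6))*17 = ((2*25*(-1/9))*(5/6))*17 = -50/9*5/6*17 = -125/27*17 = -2125/27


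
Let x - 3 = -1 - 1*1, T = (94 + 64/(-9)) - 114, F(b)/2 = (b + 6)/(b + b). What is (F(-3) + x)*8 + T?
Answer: -244/9 ≈ -27.111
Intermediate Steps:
F(b) = (6 + b)/b (F(b) = 2*((b + 6)/(b + b)) = 2*((6 + b)/((2*b))) = 2*((6 + b)*(1/(2*b))) = 2*((6 + b)/(2*b)) = (6 + b)/b)
T = -244/9 (T = (94 + 64*(-⅑)) - 114 = (94 - 64/9) - 114 = 782/9 - 114 = -244/9 ≈ -27.111)
x = 1 (x = 3 + (-1 - 1*1) = 3 + (-1 - 1) = 3 - 2 = 1)
(F(-3) + x)*8 + T = ((6 - 3)/(-3) + 1)*8 - 244/9 = (-⅓*3 + 1)*8 - 244/9 = (-1 + 1)*8 - 244/9 = 0*8 - 244/9 = 0 - 244/9 = -244/9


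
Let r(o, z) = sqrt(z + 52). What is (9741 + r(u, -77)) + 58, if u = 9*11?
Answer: 9799 + 5*I ≈ 9799.0 + 5.0*I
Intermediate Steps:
u = 99
r(o, z) = sqrt(52 + z)
(9741 + r(u, -77)) + 58 = (9741 + sqrt(52 - 77)) + 58 = (9741 + sqrt(-25)) + 58 = (9741 + 5*I) + 58 = 9799 + 5*I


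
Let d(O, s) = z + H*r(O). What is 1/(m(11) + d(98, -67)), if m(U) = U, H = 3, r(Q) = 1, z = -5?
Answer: 1/9 ≈ 0.11111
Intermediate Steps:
d(O, s) = -2 (d(O, s) = -5 + 3*1 = -5 + 3 = -2)
1/(m(11) + d(98, -67)) = 1/(11 - 2) = 1/9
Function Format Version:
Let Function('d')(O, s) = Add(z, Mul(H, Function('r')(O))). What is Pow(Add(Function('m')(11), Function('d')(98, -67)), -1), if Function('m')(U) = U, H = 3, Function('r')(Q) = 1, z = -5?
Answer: Rational(1, 9) ≈ 0.11111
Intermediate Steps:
Function('d')(O, s) = -2 (Function('d')(O, s) = Add(-5, Mul(3, 1)) = Add(-5, 3) = -2)
Pow(Add(Function('m')(11), Function('d')(98, -67)), -1) = Pow(Add(11, -2), -1) = Pow(9, -1) = Rational(1, 9)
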